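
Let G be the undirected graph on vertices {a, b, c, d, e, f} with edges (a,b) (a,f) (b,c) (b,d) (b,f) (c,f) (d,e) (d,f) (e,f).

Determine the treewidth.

2

A width-2 tree decomposition is:
Bags: B1 = {b, d, f}  B2 = {a, b, f}  B3 = {d, e, f}  B4 = {b, c, f}
Tree: B1–B2, B1–B3, B2–B4
Each bag holds 3 vertices, so the decomposition has width 2, which upper-bounds the treewidth. Conversely, {d, e, f} is a clique of size 3, and the vertices of any clique must share a bag in every tree decomposition; so some bag has ≥ 3 vertices and tw(G) ≥ 2. Therefore the treewidth is 2.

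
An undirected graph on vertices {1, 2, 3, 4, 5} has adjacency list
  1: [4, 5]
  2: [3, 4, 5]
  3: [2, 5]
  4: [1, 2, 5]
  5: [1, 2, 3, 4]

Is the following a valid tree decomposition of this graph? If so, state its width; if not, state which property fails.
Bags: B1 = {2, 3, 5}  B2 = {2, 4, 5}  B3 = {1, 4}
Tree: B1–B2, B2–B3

No — edge (5,1) lies in no bag.

A tree decomposition must satisfy three properties: every vertex lies in some bag; for every edge, both endpoints lie together in some bag; and for every vertex, the bags containing it form a connected subtree. Here edge (5,1) lies in no bag, so the decomposition is invalid.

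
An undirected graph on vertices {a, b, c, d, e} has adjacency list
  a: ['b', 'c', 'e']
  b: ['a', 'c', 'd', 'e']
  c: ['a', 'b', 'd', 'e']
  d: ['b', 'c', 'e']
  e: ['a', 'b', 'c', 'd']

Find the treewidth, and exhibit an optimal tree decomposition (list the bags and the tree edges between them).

Treewidth 3.
One optimal decomposition is:
Bags: B1 = {a, b, c, e}  B2 = {b, c, d, e}
Tree: B1–B2

Every bag has size at most 4, so the width is 4 − 1 = 3 and tw(G) ≤ 3. On the other hand G contains the 4-clique {b, c, d, e}. A clique must lie in a single bag of any decomposition, so no decomposition can have width below 3. Therefore the treewidth is 3.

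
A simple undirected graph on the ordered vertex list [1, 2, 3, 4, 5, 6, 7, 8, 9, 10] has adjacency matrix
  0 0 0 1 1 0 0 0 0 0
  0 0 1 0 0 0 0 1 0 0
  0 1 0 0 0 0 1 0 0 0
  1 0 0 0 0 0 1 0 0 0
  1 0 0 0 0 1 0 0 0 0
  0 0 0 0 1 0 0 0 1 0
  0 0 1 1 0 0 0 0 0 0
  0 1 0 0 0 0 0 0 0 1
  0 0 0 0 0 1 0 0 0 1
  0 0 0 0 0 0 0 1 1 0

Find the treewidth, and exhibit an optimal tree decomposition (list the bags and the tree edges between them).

The largest bag has 3 vertices, giving width 2; this decomposition certifies tw(G) ≤ 2. Since 5–1–4–7–3–2–8–10–9–6–5 is a cycle in G, G is not acyclic. Forests are exactly the graphs of treewidth ≤ 1, so tw(G) ≥ 2. Hence tw(G) = 2 exactly.

Treewidth 2.
One optimal decomposition is:
Bags: B1 = {1, 4, 5}  B2 = {4, 5, 7}  B3 = {3, 5, 7}  B4 = {2, 3, 5}  B5 = {2, 5, 8}  B6 = {5, 8, 10}  B7 = {5, 9, 10}  B8 = {5, 6, 9}
Tree: B1–B2, B2–B3, B3–B4, B4–B5, B5–B6, B6–B7, B7–B8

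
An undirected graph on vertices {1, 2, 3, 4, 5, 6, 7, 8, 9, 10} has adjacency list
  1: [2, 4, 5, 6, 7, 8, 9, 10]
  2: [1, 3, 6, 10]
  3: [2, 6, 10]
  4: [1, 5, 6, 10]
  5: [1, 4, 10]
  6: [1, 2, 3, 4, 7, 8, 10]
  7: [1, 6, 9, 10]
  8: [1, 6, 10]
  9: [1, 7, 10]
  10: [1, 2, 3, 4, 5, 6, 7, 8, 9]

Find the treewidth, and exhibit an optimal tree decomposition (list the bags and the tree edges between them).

Treewidth 3.
One optimal decomposition is:
Bags: B1 = {1, 2, 6, 10}  B2 = {2, 3, 6, 10}  B3 = {1, 4, 6, 10}  B4 = {1, 6, 7, 10}  B5 = {1, 7, 9, 10}  B6 = {1, 6, 8, 10}  B7 = {1, 4, 5, 10}
Tree: B1–B2, B1–B3, B3–B4, B4–B5, B3–B6, B3–B7

The largest bag has 4 vertices, giving width 3; this decomposition certifies tw(G) ≤ 3. On the other hand G contains the 4-clique {1, 7, 9, 10}. A clique must lie in a single bag of any decomposition, so no decomposition can have width below 3. Therefore the treewidth is 3.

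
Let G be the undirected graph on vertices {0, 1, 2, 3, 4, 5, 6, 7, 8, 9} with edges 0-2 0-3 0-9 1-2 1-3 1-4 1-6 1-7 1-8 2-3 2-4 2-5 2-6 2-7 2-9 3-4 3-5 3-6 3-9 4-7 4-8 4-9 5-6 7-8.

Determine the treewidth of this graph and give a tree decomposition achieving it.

Treewidth 3.
One such decomposition:
Bags: B1 = {1, 2, 4, 7}  B2 = {1, 4, 7, 8}  B3 = {1, 2, 3, 4}  B4 = {1, 2, 3, 6}  B5 = {2, 3, 5, 6}  B6 = {2, 3, 4, 9}  B7 = {0, 2, 3, 9}
Tree: B1–B2, B1–B3, B3–B4, B4–B5, B3–B6, B6–B7

Every bag has size at most 4, so the width is 4 − 1 = 3 and tw(G) ≤ 3. Conversely, {1, 4, 7, 8} is a clique of size 4, and the vertices of any clique must share a bag in every tree decomposition; so some bag has ≥ 4 vertices and tw(G) ≥ 3. The upper and lower bounds meet at 3, so that is the treewidth.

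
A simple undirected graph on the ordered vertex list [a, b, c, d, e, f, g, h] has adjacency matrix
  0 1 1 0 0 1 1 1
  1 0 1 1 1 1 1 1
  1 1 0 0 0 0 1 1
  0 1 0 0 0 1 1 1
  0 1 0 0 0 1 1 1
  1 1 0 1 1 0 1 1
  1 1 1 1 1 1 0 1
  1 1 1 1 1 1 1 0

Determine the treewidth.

A width-4 tree decomposition is:
Bags: B1 = {a, b, f, g, h}  B2 = {b, e, f, g, h}  B3 = {a, b, c, g, h}  B4 = {b, d, f, g, h}
Tree: B1–B2, B1–B3, B1–B4
Each bag holds 5 vertices, so the decomposition has width 4, which upper-bounds the treewidth. On the other hand G contains the 5-clique {a, b, c, g, h}. A clique must lie in a single bag of any decomposition, so no decomposition can have width below 4. The upper and lower bounds meet at 4, so that is the treewidth.

4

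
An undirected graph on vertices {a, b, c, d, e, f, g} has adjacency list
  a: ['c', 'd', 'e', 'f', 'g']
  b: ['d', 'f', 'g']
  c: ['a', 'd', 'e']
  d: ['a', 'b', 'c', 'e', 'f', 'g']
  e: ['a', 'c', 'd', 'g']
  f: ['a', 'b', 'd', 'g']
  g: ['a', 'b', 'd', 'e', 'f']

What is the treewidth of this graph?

3

A width-3 tree decomposition is:
Bags: B1 = {a, d, f, g}  B2 = {b, d, f, g}  B3 = {a, d, e, g}  B4 = {a, c, d, e}
Tree: B1–B2, B1–B3, B3–B4
Every bag has size at most 4, so the width is 4 − 1 = 3 and tw(G) ≤ 3. On the other hand G contains the 4-clique {a, d, e, g}. A clique must lie in a single bag of any decomposition, so no decomposition can have width below 3. The upper and lower bounds meet at 3, so that is the treewidth.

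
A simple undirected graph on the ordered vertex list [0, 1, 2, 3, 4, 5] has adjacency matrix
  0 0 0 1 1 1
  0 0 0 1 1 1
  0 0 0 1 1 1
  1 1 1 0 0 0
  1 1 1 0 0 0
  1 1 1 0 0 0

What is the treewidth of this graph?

3

A width-3 tree decomposition is:
Bags: B1 = {0, 3, 4, 5}  B2 = {2, 3, 4, 5}  B3 = {1, 3, 4, 5}
Tree: B1–B2, B2–B3
The largest bag has 4 vertices, giving width 3; this decomposition certifies tw(G) ≤ 3. For the lower bound: the 4 vertex sets {0,4}, {2,3}, {5}, {1} are disjoint, each induces a connected subgraph, and every pair is joined by at least one edge of G. Contracting each set to a single vertex therefore yields K_{4} as a minor, and since treewidth is minor-monotone, tw(G) ≥ tw(K_{4}) = 3. Therefore the treewidth is 3.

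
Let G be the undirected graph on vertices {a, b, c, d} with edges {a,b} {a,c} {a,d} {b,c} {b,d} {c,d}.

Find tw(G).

3

A width-3 tree decomposition is:
Bags: B1 = {a, b, c, d}
Tree: (single bag)
A single bag containing all 4 vertices is trivially a valid decomposition of width 3. For the lower bound, the 4 vertices {a, b, c, d} are pairwise adjacent, and any tree decomposition puts a clique entirely inside one bag — forcing width ≥ 3. Therefore the treewidth is 3.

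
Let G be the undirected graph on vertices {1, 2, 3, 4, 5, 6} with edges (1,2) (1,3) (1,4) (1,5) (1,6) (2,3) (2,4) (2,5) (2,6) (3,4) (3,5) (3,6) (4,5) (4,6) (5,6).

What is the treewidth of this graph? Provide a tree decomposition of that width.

With just one bag of size 6, the width is 6 − 1 = 5, so tw(G) ≤ 5. For the lower bound, the 6 vertices {1, 2, 3, 4, 5, 6} are pairwise adjacent, and any tree decomposition puts a clique entirely inside one bag — forcing width ≥ 5. Therefore the treewidth is 5.

Treewidth 5.
Bags: B1 = {1, 2, 3, 4, 5, 6}
Tree: (single bag)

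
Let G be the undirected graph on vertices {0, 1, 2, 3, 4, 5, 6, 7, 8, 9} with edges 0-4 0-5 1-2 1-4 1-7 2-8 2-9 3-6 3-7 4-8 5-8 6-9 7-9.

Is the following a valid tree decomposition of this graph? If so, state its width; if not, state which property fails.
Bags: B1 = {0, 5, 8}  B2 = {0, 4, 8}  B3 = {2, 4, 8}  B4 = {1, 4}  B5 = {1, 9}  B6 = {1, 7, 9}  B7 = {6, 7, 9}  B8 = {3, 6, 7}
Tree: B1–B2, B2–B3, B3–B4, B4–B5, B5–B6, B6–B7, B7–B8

A tree decomposition must satisfy three properties: every vertex lies in some bag; for every edge, both endpoints lie together in some bag; and for every vertex, the bags containing it form a connected subtree. Here edge (2,1) lies in no bag, so the decomposition is invalid.

No — edge (2,1) lies in no bag.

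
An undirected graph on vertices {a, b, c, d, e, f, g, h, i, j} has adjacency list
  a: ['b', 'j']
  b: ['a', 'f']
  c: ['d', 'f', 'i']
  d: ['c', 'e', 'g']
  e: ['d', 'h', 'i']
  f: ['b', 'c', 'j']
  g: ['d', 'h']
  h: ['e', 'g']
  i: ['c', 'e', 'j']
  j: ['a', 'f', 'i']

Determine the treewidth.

A width-2 tree decomposition is:
Bags: B1 = {a, b, j}  B2 = {b, f, j}  B3 = {f, i, j}  B4 = {c, f, i}  B5 = {c, e, i}  B6 = {c, d, e}  B7 = {d, e, h}  B8 = {d, g, h}
Tree: B1–B2, B2–B3, B3–B4, B4–B5, B5–B6, B6–B7, B7–B8
Each bag holds 3 vertices, so the decomposition has width 2, which upper-bounds the treewidth. The edges a–b–f–j–a form a cycle, so G is not a tree and its treewidth is at least 2. The upper and lower bounds meet at 2, so that is the treewidth.

2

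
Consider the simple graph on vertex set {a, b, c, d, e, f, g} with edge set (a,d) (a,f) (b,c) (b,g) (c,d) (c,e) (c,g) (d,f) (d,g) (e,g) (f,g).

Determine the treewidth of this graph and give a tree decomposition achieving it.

Each bag holds 3 vertices, so the decomposition has width 2, which upper-bounds the treewidth. For the lower bound, the 3 vertices {c, d, g} are pairwise adjacent, and any tree decomposition puts a clique entirely inside one bag — forcing width ≥ 2. The upper and lower bounds meet at 2, so that is the treewidth.

Treewidth 2.
Bags: B1 = {c, d, g}  B2 = {b, c, g}  B3 = {d, f, g}  B4 = {a, d, f}  B5 = {c, e, g}
Tree: B1–B2, B1–B3, B3–B4, B2–B5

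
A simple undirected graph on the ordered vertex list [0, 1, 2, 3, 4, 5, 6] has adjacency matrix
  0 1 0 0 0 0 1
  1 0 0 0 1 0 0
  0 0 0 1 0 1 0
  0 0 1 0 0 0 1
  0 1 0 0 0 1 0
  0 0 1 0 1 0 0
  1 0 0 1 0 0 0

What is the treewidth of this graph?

A width-2 tree decomposition is:
Bags: B1 = {0, 3, 6}  B2 = {0, 2, 3}  B3 = {0, 2, 5}  B4 = {0, 4, 5}  B5 = {0, 1, 4}
Tree: B1–B2, B2–B3, B3–B4, B4–B5
Each bag holds 3 vertices, so the decomposition has width 2, which upper-bounds the treewidth. For the lower bound, G contains the cycle 0–6–3–2–5–4–1–0, so G is not a forest; only forests have treewidth ≤ 1, hence tw(G) ≥ 2. Combining the bounds, tw(G) = 2.

2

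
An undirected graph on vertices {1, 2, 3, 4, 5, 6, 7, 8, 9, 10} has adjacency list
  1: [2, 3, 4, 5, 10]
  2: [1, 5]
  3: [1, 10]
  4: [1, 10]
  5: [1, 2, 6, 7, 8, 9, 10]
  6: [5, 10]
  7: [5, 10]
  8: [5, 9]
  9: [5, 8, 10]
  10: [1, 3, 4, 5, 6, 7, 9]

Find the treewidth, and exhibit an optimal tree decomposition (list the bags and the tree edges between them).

Each bag holds 3 vertices, so the decomposition has width 2, which upper-bounds the treewidth. For the lower bound, the 3 vertices {1, 3, 10} are pairwise adjacent, and any tree decomposition puts a clique entirely inside one bag — forcing width ≥ 2. The upper and lower bounds meet at 2, so that is the treewidth.

Treewidth 2.
One such decomposition:
Bags: B1 = {1, 5, 10}  B2 = {5, 7, 10}  B3 = {5, 9, 10}  B4 = {5, 6, 10}  B5 = {1, 2, 5}  B6 = {1, 4, 10}  B7 = {1, 3, 10}  B8 = {5, 8, 9}
Tree: B1–B2, B1–B3, B3–B4, B1–B5, B1–B6, B1–B7, B3–B8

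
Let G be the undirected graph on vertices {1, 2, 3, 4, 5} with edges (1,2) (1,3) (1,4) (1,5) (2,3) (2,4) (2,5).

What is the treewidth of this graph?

2

A width-2 tree decomposition is:
Bags: B1 = {1, 2, 4}  B2 = {1, 2, 3}  B3 = {1, 2, 5}
Tree: B1–B2, B1–B3
Each bag holds 3 vertices, so the decomposition has width 2, which upper-bounds the treewidth. Conversely, {1, 2, 3} is a clique of size 3, and the vertices of any clique must share a bag in every tree decomposition; so some bag has ≥ 3 vertices and tw(G) ≥ 2. Hence tw(G) = 2 exactly.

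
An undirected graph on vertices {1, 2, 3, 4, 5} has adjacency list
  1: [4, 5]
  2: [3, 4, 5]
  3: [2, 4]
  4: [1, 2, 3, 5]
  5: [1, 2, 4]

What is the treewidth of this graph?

A width-2 tree decomposition is:
Bags: B1 = {2, 3, 4}  B2 = {2, 4, 5}  B3 = {1, 4, 5}
Tree: B1–B2, B2–B3
Each bag holds 3 vertices, so the decomposition has width 2, which upper-bounds the treewidth. On the other hand G contains the 3-clique {1, 4, 5}. A clique must lie in a single bag of any decomposition, so no decomposition can have width below 2. Therefore the treewidth is 2.

2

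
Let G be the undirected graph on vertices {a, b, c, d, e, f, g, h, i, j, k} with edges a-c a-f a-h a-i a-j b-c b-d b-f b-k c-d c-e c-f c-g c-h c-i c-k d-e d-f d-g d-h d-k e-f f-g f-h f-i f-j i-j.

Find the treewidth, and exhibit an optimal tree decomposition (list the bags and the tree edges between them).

Each bag holds 4 vertices, so the decomposition has width 3, which upper-bounds the treewidth. On the other hand G contains the 4-clique {a, f, i, j}. A clique must lie in a single bag of any decomposition, so no decomposition can have width below 3. Hence tw(G) = 3 exactly.

Treewidth 3.
One such decomposition:
Bags: B1 = {b, c, d, k}  B2 = {b, c, d, f}  B3 = {c, d, f, g}  B4 = {c, d, f, h}  B5 = {c, d, e, f}  B6 = {a, c, f, h}  B7 = {a, c, f, i}  B8 = {a, f, i, j}
Tree: B1–B2, B2–B3, B2–B4, B3–B5, B4–B6, B6–B7, B7–B8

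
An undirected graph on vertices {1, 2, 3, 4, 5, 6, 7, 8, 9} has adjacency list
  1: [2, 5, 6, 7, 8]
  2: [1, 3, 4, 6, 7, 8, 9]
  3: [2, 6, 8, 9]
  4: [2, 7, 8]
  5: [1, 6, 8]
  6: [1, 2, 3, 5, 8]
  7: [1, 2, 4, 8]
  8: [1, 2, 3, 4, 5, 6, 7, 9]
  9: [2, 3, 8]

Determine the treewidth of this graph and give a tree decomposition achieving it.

Treewidth 3.
One such decomposition:
Bags: B1 = {1, 2, 6, 8}  B2 = {2, 3, 6, 8}  B3 = {1, 5, 6, 8}  B4 = {2, 3, 8, 9}  B5 = {1, 2, 7, 8}  B6 = {2, 4, 7, 8}
Tree: B1–B2, B1–B3, B2–B4, B1–B5, B5–B6

Each bag holds 4 vertices, so the decomposition has width 3, which upper-bounds the treewidth. Conversely, {1, 2, 6, 8} is a clique of size 4, and the vertices of any clique must share a bag in every tree decomposition; so some bag has ≥ 4 vertices and tw(G) ≥ 3. Hence tw(G) = 3 exactly.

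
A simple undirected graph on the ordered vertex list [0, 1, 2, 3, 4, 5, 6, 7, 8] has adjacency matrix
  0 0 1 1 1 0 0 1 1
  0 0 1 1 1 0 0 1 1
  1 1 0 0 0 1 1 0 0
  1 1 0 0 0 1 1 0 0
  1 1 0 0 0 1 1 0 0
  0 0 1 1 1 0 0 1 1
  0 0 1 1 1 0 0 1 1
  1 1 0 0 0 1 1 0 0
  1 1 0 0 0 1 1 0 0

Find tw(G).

4

A width-4 tree decomposition is:
Bags: B1 = {0, 1, 2, 5, 6}  B2 = {0, 1, 5, 6, 7}  B3 = {0, 1, 5, 6, 8}  B4 = {0, 1, 3, 5, 6}  B5 = {0, 1, 4, 5, 6}
Tree: B1–B2, B2–B3, B3–B4, B4–B5
The largest bag has 5 vertices, giving width 4; this decomposition certifies tw(G) ≤ 4. For the lower bound: the 5 vertex sets {2,5}, {1,7}, {0,8}, {6}, {3} are disjoint, each induces a connected subgraph, and every pair is joined by at least one edge of G. Contracting each set to a single vertex therefore yields K_{5} as a minor, and since treewidth is minor-monotone, tw(G) ≥ tw(K_{5}) = 4. Therefore the treewidth is 4.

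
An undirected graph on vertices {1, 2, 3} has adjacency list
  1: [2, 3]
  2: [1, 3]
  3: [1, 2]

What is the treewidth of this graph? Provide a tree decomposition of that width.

Treewidth 2.
One optimal decomposition is:
Bags: B1 = {1, 2, 3}
Tree: (single bag)

With just one bag of size 3, the width is 3 − 1 = 2, so tw(G) ≤ 2. For the lower bound, the 3 vertices {1, 2, 3} are pairwise adjacent, and any tree decomposition puts a clique entirely inside one bag — forcing width ≥ 2. The upper and lower bounds meet at 2, so that is the treewidth.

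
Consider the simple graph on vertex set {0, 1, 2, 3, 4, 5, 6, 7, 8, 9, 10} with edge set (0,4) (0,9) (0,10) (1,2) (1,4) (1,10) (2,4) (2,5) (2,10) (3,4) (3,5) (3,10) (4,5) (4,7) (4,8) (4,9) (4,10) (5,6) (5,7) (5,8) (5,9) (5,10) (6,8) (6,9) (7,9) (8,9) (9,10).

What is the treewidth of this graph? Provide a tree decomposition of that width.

Treewidth 3.
One optimal decomposition is:
Bags: B1 = {4, 5, 9, 10}  B2 = {2, 4, 5, 10}  B3 = {1, 2, 4, 10}  B4 = {3, 4, 5, 10}  B5 = {4, 5, 8, 9}  B6 = {4, 5, 7, 9}  B7 = {0, 4, 9, 10}  B8 = {5, 6, 8, 9}
Tree: B1–B2, B2–B3, B2–B4, B1–B5, B5–B6, B1–B7, B5–B8

Every bag has size at most 4, so the width is 4 − 1 = 3 and tw(G) ≤ 3. For the lower bound, the 4 vertices {0, 4, 9, 10} are pairwise adjacent, and any tree decomposition puts a clique entirely inside one bag — forcing width ≥ 3. The upper and lower bounds meet at 3, so that is the treewidth.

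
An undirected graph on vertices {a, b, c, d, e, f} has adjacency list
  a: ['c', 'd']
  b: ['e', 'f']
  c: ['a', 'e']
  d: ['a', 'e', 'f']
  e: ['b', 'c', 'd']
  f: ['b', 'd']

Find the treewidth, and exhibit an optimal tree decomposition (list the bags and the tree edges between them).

Every bag has size at most 3, so the width is 3 − 1 = 2 and tw(G) ≤ 2. For the lower bound, G contains the cycle a–c–e–d–a, so G is not a forest; only forests have treewidth ≤ 1, hence tw(G) ≥ 2. The upper and lower bounds meet at 2, so that is the treewidth.

Treewidth 2.
One such decomposition:
Bags: B1 = {a, c, d}  B2 = {c, d, e}  B3 = {d, e, f}  B4 = {b, e, f}
Tree: B1–B2, B2–B3, B3–B4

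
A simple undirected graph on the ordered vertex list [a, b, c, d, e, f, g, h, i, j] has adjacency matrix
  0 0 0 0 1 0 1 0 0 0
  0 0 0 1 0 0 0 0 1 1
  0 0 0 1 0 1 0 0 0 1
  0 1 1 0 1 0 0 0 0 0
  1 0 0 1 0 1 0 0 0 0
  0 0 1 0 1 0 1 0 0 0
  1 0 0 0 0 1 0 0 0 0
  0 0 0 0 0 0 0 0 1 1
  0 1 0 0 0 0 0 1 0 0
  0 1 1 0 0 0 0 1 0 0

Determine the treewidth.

A width-2 tree decomposition is:
Bags: B1 = {b, h, i}  B2 = {b, h, j}  B3 = {b, d, j}  B4 = {c, d, j}  B5 = {c, d, e}  B6 = {c, e, f}  B7 = {a, e, f}  B8 = {a, f, g}
Tree: B1–B2, B2–B3, B3–B4, B4–B5, B5–B6, B6–B7, B7–B8
The largest bag has 3 vertices, giving width 2; this decomposition certifies tw(G) ≤ 2. Since i–h–j–b–i is a cycle in G, G is not acyclic. Forests are exactly the graphs of treewidth ≤ 1, so tw(G) ≥ 2. The upper and lower bounds meet at 2, so that is the treewidth.

2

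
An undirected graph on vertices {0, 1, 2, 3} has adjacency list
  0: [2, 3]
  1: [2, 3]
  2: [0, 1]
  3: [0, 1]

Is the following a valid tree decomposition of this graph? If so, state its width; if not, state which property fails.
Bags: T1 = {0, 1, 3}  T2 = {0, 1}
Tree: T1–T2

No — vertex 2 appears in no bag.

A tree decomposition must satisfy three properties: every vertex lies in some bag; for every edge, both endpoints lie together in some bag; and for every vertex, the bags containing it form a connected subtree. Here vertex 2 appears in no bag, so the decomposition is invalid.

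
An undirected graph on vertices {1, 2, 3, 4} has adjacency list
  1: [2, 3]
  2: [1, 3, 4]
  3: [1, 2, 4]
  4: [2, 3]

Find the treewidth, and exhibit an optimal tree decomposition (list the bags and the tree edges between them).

Treewidth 2.
Bags: B1 = {1, 2, 3}  B2 = {2, 3, 4}
Tree: B1–B2

The largest bag has 3 vertices, giving width 2; this decomposition certifies tw(G) ≤ 2. On the other hand G contains the 3-clique {1, 2, 3}. A clique must lie in a single bag of any decomposition, so no decomposition can have width below 2. Hence tw(G) = 2 exactly.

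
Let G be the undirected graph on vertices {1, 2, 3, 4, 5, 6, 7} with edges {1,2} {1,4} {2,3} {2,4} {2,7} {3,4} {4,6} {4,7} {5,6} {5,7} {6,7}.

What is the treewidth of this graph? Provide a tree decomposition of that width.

Treewidth 2.
One such decomposition:
Bags: B1 = {2, 3, 4}  B2 = {2, 4, 7}  B3 = {4, 6, 7}  B4 = {1, 2, 4}  B5 = {5, 6, 7}
Tree: B1–B2, B2–B3, B1–B4, B3–B5

Every bag has size at most 3, so the width is 3 − 1 = 2 and tw(G) ≤ 2. On the other hand G contains the 3-clique {1, 2, 4}. A clique must lie in a single bag of any decomposition, so no decomposition can have width below 2. Combining the bounds, tw(G) = 2.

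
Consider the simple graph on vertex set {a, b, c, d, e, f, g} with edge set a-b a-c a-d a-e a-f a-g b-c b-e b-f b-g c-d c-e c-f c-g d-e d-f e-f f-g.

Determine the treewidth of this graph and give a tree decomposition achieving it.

Each bag holds 5 vertices, so the decomposition has width 4, which upper-bounds the treewidth. For the lower bound, the 5 vertices {a, b, c, f, g} are pairwise adjacent, and any tree decomposition puts a clique entirely inside one bag — forcing width ≥ 4. Hence tw(G) = 4 exactly.

Treewidth 4.
One optimal decomposition is:
Bags: B1 = {a, b, c, f, g}  B2 = {a, b, c, e, f}  B3 = {a, c, d, e, f}
Tree: B1–B2, B2–B3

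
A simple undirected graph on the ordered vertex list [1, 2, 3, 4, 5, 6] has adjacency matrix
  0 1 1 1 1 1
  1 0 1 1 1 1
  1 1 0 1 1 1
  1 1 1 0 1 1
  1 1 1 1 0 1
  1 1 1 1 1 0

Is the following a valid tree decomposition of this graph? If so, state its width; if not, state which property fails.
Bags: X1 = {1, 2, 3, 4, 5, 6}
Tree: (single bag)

Yes; width 5.

Checking the three conditions: (i) the bags cover all of {1, 2, 3, 4, 5, 6}; (ii) for each edge, some bag contains both endpoints; (iii) the bags containing any fixed vertex form a subtree. All hold, so the decomposition is valid with width 6 − 1 = 5.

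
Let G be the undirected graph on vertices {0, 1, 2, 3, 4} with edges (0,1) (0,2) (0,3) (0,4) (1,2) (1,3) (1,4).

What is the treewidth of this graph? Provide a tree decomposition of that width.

The largest bag has 3 vertices, giving width 2; this decomposition certifies tw(G) ≤ 2. On the other hand G contains the 3-clique {0, 1, 2}. A clique must lie in a single bag of any decomposition, so no decomposition can have width below 2. Combining the bounds, tw(G) = 2.

Treewidth 2.
One such decomposition:
Bags: B1 = {0, 1, 3}  B2 = {0, 1, 2}  B3 = {0, 1, 4}
Tree: B1–B2, B2–B3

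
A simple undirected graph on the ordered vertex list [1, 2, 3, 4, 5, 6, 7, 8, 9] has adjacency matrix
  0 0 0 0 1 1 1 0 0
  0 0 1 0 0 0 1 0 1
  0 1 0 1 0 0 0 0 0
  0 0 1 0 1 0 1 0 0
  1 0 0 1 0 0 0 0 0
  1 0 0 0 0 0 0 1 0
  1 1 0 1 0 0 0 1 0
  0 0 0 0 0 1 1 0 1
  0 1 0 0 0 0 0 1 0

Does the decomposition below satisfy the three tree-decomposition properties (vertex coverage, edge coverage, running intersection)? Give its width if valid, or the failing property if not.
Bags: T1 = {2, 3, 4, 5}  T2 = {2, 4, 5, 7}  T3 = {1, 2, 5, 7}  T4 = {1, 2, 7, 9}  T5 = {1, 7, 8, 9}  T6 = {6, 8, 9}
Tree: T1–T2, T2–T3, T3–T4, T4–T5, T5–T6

A tree decomposition must satisfy three properties: every vertex lies in some bag; for every edge, both endpoints lie together in some bag; and for every vertex, the bags containing it form a connected subtree. Here edge (1,6) lies in no bag, so the decomposition is invalid.

No — edge (1,6) lies in no bag.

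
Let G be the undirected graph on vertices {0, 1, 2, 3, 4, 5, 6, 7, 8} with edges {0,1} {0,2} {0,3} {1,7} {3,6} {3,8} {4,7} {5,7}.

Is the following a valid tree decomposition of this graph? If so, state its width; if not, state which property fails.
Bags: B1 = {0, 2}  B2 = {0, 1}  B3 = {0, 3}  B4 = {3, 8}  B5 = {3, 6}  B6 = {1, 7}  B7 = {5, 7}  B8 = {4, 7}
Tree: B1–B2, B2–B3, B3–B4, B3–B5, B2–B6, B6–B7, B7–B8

Yes; width 1.

Every vertex of G appears in some bag (union = {0, 1, 2, 3, 4, 5, 6, 7, 8}); every edge is covered by a bag; and for each vertex v the set of bags containing v is connected in the bag tree. The decomposition is therefore valid. The largest bag has 2 vertices, so the width is 1.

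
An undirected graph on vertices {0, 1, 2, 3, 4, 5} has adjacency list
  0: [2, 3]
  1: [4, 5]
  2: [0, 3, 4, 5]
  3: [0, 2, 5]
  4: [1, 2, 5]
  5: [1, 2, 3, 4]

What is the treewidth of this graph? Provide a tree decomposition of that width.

Each bag holds 3 vertices, so the decomposition has width 2, which upper-bounds the treewidth. For the lower bound, the 3 vertices {1, 4, 5} are pairwise adjacent, and any tree decomposition puts a clique entirely inside one bag — forcing width ≥ 2. Hence tw(G) = 2 exactly.

Treewidth 2.
Bags: B1 = {1, 4, 5}  B2 = {2, 4, 5}  B3 = {2, 3, 5}  B4 = {0, 2, 3}
Tree: B1–B2, B2–B3, B3–B4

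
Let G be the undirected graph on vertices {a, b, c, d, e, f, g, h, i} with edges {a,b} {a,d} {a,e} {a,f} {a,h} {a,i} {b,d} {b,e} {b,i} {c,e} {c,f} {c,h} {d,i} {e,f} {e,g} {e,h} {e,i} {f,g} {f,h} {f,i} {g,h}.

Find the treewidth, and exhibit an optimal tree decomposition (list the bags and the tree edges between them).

Treewidth 3.
Bags: B1 = {a, e, f, i}  B2 = {a, e, f, h}  B3 = {c, e, f, h}  B4 = {e, f, g, h}  B5 = {a, b, e, i}  B6 = {a, b, d, i}
Tree: B1–B2, B2–B3, B2–B4, B1–B5, B5–B6

The largest bag has 4 vertices, giving width 3; this decomposition certifies tw(G) ≤ 3. For the lower bound, the 4 vertices {a, b, d, i} are pairwise adjacent, and any tree decomposition puts a clique entirely inside one bag — forcing width ≥ 3. The upper and lower bounds meet at 3, so that is the treewidth.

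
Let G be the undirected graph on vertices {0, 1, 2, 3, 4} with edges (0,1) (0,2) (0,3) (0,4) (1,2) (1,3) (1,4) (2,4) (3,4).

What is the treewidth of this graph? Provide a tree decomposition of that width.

Treewidth 3.
One optimal decomposition is:
Bags: B1 = {0, 1, 3, 4}  B2 = {0, 1, 2, 4}
Tree: B1–B2

The largest bag has 4 vertices, giving width 3; this decomposition certifies tw(G) ≤ 3. On the other hand G contains the 4-clique {0, 1, 2, 4}. A clique must lie in a single bag of any decomposition, so no decomposition can have width below 3. Combining the bounds, tw(G) = 3.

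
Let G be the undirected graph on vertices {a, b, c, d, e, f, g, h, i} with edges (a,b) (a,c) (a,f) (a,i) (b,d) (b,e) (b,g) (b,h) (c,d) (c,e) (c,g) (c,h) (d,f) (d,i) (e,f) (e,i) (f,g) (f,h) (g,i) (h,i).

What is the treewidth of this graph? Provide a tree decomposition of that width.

The largest bag has 5 vertices, giving width 4; this decomposition certifies tw(G) ≤ 4. For the lower bound: the 5 vertex sets {f,g}, {c,e}, {a,b}, {i}, {h} are disjoint, each induces a connected subgraph, and every pair is joined by at least one edge of G. Contracting each set to a single vertex therefore yields K_{5} as a minor, and since treewidth is minor-monotone, tw(G) ≥ tw(K_{5}) = 4. Combining the bounds, tw(G) = 4.

Treewidth 4.
One optimal decomposition is:
Bags: B1 = {b, c, f, g, i}  B2 = {b, c, e, f, i}  B3 = {a, b, c, f, i}  B4 = {b, c, f, h, i}  B5 = {b, c, d, f, i}
Tree: B1–B2, B2–B3, B3–B4, B4–B5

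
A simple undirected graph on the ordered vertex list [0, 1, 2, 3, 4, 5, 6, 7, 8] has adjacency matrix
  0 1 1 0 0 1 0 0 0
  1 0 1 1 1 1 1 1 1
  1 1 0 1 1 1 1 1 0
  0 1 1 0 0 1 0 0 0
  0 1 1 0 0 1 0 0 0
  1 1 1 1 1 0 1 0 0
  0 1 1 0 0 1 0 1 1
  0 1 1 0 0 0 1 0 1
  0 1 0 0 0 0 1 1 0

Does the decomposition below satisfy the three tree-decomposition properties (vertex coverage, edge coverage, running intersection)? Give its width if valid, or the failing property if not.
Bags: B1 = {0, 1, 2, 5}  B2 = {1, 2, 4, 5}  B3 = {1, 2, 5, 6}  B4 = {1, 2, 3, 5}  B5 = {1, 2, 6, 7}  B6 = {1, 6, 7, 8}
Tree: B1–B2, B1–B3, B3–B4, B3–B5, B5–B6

Yes; width 3.

Every vertex of G appears in some bag (union = {0, 1, 2, 3, 4, 5, 6, 7, 8}); every edge is covered by a bag; and for each vertex v the set of bags containing v is connected in the bag tree. The decomposition is therefore valid. The largest bag has 4 vertices, so the width is 3.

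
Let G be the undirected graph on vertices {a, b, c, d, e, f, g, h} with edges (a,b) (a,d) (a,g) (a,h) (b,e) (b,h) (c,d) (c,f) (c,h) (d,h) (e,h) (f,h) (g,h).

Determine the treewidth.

A width-2 tree decomposition is:
Bags: B1 = {a, b, h}  B2 = {b, e, h}  B3 = {a, d, h}  B4 = {c, d, h}  B5 = {c, f, h}  B6 = {a, g, h}
Tree: B1–B2, B1–B3, B3–B4, B4–B5, B1–B6
Each bag holds 3 vertices, so the decomposition has width 2, which upper-bounds the treewidth. For the lower bound, the 3 vertices {a, d, h} are pairwise adjacent, and any tree decomposition puts a clique entirely inside one bag — forcing width ≥ 2. Therefore the treewidth is 2.

2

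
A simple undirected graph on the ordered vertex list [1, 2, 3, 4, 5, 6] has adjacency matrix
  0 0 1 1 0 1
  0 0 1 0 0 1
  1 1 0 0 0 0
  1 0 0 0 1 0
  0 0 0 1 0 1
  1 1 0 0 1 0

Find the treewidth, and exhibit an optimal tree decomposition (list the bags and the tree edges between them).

Treewidth 2.
One optimal decomposition is:
Bags: B1 = {2, 3, 6}  B2 = {1, 3, 6}  B3 = {1, 5, 6}  B4 = {1, 4, 5}
Tree: B1–B2, B2–B3, B3–B4

Each bag holds 3 vertices, so the decomposition has width 2, which upper-bounds the treewidth. For the lower bound, G contains the cycle 2–3–1–6–2, so G is not a forest; only forests have treewidth ≤ 1, hence tw(G) ≥ 2. The upper and lower bounds meet at 2, so that is the treewidth.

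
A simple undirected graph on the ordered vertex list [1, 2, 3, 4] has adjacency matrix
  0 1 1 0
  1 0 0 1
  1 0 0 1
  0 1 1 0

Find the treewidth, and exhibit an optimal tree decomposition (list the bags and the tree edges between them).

Treewidth 2.
Bags: B1 = {2, 3, 4}  B2 = {1, 2, 3}
Tree: B1–B2

Every bag has size at most 3, so the width is 3 − 1 = 2 and tw(G) ≤ 2. The edges 2–4–3–1–2 form a cycle, so G is not a tree and its treewidth is at least 2. Combining the bounds, tw(G) = 2.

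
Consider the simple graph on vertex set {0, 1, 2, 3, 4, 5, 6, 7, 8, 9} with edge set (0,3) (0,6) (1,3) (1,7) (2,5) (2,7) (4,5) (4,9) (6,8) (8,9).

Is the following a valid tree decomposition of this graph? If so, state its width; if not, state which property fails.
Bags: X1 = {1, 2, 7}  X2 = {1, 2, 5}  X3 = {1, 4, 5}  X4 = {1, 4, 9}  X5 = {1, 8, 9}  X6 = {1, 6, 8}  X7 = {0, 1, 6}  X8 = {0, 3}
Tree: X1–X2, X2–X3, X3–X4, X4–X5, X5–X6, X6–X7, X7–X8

A tree decomposition must satisfy three properties: every vertex lies in some bag; for every edge, both endpoints lie together in some bag; and for every vertex, the bags containing it form a connected subtree. Here edge (1,3) lies in no bag, so the decomposition is invalid.

No — edge (1,3) lies in no bag.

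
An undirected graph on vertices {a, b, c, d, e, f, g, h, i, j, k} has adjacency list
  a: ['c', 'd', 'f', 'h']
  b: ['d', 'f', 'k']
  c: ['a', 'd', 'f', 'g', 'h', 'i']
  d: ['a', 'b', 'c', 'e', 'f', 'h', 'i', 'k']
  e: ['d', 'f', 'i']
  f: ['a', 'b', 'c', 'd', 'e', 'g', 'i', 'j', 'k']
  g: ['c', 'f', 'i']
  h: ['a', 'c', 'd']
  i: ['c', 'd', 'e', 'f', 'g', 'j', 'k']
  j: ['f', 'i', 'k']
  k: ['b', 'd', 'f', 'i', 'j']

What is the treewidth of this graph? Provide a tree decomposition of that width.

The largest bag has 4 vertices, giving width 3; this decomposition certifies tw(G) ≤ 3. Conversely, {a, c, d, h} is a clique of size 4, and the vertices of any clique must share a bag in every tree decomposition; so some bag has ≥ 4 vertices and tw(G) ≥ 3. Therefore the treewidth is 3.

Treewidth 3.
Bags: B1 = {c, d, f, i}  B2 = {a, c, d, f}  B3 = {d, e, f, i}  B4 = {d, f, i, k}  B5 = {b, d, f, k}  B6 = {c, f, g, i}  B7 = {f, i, j, k}  B8 = {a, c, d, h}
Tree: B1–B2, B1–B3, B3–B4, B4–B5, B1–B6, B4–B7, B2–B8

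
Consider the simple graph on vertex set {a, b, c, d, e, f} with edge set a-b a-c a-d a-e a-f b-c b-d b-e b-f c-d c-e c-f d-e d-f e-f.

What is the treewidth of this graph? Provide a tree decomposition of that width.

Treewidth 5.
Bags: B1 = {a, b, c, d, e, f}
Tree: (single bag)

With just one bag of size 6, the width is 6 − 1 = 5, so tw(G) ≤ 5. Conversely, {a, b, c, d, e, f} is a clique of size 6, and the vertices of any clique must share a bag in every tree decomposition; so some bag has ≥ 6 vertices and tw(G) ≥ 5. Therefore the treewidth is 5.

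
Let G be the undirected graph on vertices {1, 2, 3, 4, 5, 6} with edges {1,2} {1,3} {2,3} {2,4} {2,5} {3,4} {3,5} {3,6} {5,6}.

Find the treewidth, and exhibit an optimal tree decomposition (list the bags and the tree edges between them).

Treewidth 2.
One optimal decomposition is:
Bags: B1 = {1, 2, 3}  B2 = {2, 3, 4}  B3 = {2, 3, 5}  B4 = {3, 5, 6}
Tree: B1–B2, B1–B3, B3–B4

The largest bag has 3 vertices, giving width 2; this decomposition certifies tw(G) ≤ 2. On the other hand G contains the 3-clique {1, 2, 3}. A clique must lie in a single bag of any decomposition, so no decomposition can have width below 2. Hence tw(G) = 2 exactly.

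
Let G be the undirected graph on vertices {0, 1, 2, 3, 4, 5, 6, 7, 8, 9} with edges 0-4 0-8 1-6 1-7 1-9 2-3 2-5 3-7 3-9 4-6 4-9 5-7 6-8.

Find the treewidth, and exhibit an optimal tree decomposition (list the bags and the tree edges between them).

Treewidth 2.
One such decomposition:
Bags: B1 = {0, 4, 8}  B2 = {4, 6, 8}  B3 = {4, 6, 9}  B4 = {1, 6, 9}  B5 = {1, 3, 9}  B6 = {1, 3, 7}  B7 = {2, 3, 7}  B8 = {2, 5, 7}
Tree: B1–B2, B2–B3, B3–B4, B4–B5, B5–B6, B6–B7, B7–B8

Each bag holds 3 vertices, so the decomposition has width 2, which upper-bounds the treewidth. Since 0–8–6–4–0 is a cycle in G, G is not acyclic. Forests are exactly the graphs of treewidth ≤ 1, so tw(G) ≥ 2. Therefore the treewidth is 2.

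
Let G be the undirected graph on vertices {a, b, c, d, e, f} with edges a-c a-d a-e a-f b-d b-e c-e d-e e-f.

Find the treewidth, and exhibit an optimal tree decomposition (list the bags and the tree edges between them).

Treewidth 2.
One such decomposition:
Bags: B1 = {a, d, e}  B2 = {a, c, e}  B3 = {a, e, f}  B4 = {b, d, e}
Tree: B1–B2, B1–B3, B1–B4

Every bag has size at most 3, so the width is 3 − 1 = 2 and tw(G) ≤ 2. Conversely, {a, d, e} is a clique of size 3, and the vertices of any clique must share a bag in every tree decomposition; so some bag has ≥ 3 vertices and tw(G) ≥ 2. The upper and lower bounds meet at 2, so that is the treewidth.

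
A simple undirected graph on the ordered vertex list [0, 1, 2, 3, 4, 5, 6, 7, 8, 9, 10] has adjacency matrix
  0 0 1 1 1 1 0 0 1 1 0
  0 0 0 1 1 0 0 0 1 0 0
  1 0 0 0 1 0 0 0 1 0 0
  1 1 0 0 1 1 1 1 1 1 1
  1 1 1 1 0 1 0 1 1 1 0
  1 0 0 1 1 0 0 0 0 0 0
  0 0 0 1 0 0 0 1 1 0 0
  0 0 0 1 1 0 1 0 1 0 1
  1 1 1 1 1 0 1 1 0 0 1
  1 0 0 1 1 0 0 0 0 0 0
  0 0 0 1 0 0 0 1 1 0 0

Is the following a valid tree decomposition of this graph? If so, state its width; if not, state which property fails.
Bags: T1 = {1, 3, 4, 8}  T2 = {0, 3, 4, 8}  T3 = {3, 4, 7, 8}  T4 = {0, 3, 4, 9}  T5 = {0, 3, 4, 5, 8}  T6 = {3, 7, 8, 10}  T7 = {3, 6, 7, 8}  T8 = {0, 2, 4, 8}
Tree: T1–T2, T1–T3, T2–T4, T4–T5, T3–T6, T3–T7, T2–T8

No — bags containing vertex 8 are not connected in the tree.

A tree decomposition must satisfy three properties: every vertex lies in some bag; for every edge, both endpoints lie together in some bag; and for every vertex, the bags containing it form a connected subtree. Here bags containing vertex 8 are not connected in the tree, so the decomposition is invalid.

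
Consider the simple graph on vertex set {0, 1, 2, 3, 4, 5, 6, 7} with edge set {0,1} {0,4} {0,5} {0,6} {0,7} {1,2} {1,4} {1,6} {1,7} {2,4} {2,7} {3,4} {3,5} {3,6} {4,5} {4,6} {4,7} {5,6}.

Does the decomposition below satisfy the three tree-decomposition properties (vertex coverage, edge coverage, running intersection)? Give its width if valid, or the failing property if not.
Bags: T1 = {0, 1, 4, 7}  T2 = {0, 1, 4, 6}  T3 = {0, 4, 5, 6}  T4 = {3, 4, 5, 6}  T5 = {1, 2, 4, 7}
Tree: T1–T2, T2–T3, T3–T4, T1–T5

Yes; width 3.

Vertex coverage: the bags together contain {0, 1, 2, 3, 4, 5, 6, 7}, the full vertex set. Edge coverage: each edge of G has both endpoints in at least one bag. Running intersection: for every vertex, the bags containing it form a connected subtree. All three properties hold, so this is a valid tree decomposition of width max|bag| − 1 = 3, and hence tw(G) ≤ 3.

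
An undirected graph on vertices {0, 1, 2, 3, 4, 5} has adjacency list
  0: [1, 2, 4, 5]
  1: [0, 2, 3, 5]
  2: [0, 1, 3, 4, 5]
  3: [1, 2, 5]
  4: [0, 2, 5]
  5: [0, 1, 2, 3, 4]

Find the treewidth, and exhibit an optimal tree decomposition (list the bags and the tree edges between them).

Every bag has size at most 4, so the width is 4 − 1 = 3 and tw(G) ≤ 3. For the lower bound, the 4 vertices {0, 1, 2, 5} are pairwise adjacent, and any tree decomposition puts a clique entirely inside one bag — forcing width ≥ 3. Therefore the treewidth is 3.

Treewidth 3.
One such decomposition:
Bags: B1 = {0, 2, 4, 5}  B2 = {0, 1, 2, 5}  B3 = {1, 2, 3, 5}
Tree: B1–B2, B2–B3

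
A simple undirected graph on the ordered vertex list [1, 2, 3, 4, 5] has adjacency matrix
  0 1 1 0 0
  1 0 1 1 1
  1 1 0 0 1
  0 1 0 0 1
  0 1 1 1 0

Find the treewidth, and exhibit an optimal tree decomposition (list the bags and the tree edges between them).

Each bag holds 3 vertices, so the decomposition has width 2, which upper-bounds the treewidth. Conversely, {1, 2, 3} is a clique of size 3, and the vertices of any clique must share a bag in every tree decomposition; so some bag has ≥ 3 vertices and tw(G) ≥ 2. Combining the bounds, tw(G) = 2.

Treewidth 2.
Bags: B1 = {2, 3, 5}  B2 = {1, 2, 3}  B3 = {2, 4, 5}
Tree: B1–B2, B1–B3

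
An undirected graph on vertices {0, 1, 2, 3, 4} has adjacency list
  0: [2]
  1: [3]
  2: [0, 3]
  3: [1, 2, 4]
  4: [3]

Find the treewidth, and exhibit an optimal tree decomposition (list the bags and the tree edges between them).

Treewidth 1.
One such decomposition:
Bags: B1 = {2, 3}  B2 = {3, 4}  B3 = {0, 2}  B4 = {1, 3}
Tree: B1–B2, B1–B3, B2–B4

Each bag holds 2 vertices, so the decomposition has width 1, which upper-bounds the treewidth. Any graph with an edge has treewidth ≥ 1, and G has the edge 2–3. The upper and lower bounds meet at 1, so that is the treewidth.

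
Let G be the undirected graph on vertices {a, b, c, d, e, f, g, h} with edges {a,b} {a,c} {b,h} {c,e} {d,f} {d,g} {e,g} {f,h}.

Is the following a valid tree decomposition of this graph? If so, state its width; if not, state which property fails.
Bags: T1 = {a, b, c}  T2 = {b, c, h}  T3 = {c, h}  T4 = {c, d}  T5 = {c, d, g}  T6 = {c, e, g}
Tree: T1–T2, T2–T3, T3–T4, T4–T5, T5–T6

No — vertex f appears in no bag.

A tree decomposition must satisfy three properties: every vertex lies in some bag; for every edge, both endpoints lie together in some bag; and for every vertex, the bags containing it form a connected subtree. Here vertex f appears in no bag, so the decomposition is invalid.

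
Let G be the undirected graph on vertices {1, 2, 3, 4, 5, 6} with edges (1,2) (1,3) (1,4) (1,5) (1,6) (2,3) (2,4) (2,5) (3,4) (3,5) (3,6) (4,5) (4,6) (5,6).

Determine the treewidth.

4

A width-4 tree decomposition is:
Bags: B1 = {1, 3, 4, 5, 6}  B2 = {1, 2, 3, 4, 5}
Tree: B1–B2
Each bag holds 5 vertices, so the decomposition has width 4, which upper-bounds the treewidth. Conversely, {1, 2, 3, 4, 5} is a clique of size 5, and the vertices of any clique must share a bag in every tree decomposition; so some bag has ≥ 5 vertices and tw(G) ≥ 4. The upper and lower bounds meet at 4, so that is the treewidth.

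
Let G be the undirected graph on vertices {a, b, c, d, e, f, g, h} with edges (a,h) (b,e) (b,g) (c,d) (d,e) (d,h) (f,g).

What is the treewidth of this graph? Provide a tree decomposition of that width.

The largest bag has 2 vertices, giving width 1; this decomposition certifies tw(G) ≤ 1. Any graph with an edge has treewidth ≥ 1, and G has the edge b–e. Therefore the treewidth is 1.

Treewidth 1.
Bags: B1 = {b, e}  B2 = {b, g}  B3 = {f, g}  B4 = {d, e}  B5 = {c, d}  B6 = {d, h}  B7 = {a, h}
Tree: B1–B2, B2–B3, B1–B4, B4–B5, B5–B6, B6–B7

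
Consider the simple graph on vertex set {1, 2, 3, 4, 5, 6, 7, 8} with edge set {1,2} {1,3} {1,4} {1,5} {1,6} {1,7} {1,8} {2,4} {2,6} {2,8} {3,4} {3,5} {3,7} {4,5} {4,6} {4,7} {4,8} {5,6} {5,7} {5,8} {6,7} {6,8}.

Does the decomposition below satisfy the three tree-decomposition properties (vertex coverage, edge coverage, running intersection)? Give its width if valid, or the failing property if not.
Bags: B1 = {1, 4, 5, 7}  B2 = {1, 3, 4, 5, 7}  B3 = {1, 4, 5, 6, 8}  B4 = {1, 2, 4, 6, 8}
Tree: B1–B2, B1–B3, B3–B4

A tree decomposition must satisfy three properties: every vertex lies in some bag; for every edge, both endpoints lie together in some bag; and for every vertex, the bags containing it form a connected subtree. Here edge (6,7) lies in no bag, so the decomposition is invalid.

No — edge (6,7) lies in no bag.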